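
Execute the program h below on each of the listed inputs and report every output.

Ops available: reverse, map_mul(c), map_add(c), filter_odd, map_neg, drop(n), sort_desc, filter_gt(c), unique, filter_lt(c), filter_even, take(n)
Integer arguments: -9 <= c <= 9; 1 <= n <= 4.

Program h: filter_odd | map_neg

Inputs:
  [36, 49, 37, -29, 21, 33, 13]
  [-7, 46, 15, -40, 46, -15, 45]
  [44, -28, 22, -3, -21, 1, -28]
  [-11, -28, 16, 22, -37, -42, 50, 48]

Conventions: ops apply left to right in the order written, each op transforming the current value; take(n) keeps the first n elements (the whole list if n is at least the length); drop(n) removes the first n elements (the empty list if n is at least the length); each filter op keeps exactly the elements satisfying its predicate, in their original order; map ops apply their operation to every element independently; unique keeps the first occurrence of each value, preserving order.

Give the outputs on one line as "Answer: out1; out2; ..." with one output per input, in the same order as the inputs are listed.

Execution, op by op:
  [36, 49, 37, -29, 21, 33, 13] -> [49, 37, -29, 21, 33, 13] -> [-49, -37, 29, -21, -33, -13]
  [-7, 46, 15, -40, 46, -15, 45] -> [-7, 15, -15, 45] -> [7, -15, 15, -45]
  [44, -28, 22, -3, -21, 1, -28] -> [-3, -21, 1] -> [3, 21, -1]
  [-11, -28, 16, 22, -37, -42, 50, 48] -> [-11, -37] -> [11, 37]

[-49, -37, 29, -21, -33, -13]; [7, -15, 15, -45]; [3, 21, -1]; [11, 37]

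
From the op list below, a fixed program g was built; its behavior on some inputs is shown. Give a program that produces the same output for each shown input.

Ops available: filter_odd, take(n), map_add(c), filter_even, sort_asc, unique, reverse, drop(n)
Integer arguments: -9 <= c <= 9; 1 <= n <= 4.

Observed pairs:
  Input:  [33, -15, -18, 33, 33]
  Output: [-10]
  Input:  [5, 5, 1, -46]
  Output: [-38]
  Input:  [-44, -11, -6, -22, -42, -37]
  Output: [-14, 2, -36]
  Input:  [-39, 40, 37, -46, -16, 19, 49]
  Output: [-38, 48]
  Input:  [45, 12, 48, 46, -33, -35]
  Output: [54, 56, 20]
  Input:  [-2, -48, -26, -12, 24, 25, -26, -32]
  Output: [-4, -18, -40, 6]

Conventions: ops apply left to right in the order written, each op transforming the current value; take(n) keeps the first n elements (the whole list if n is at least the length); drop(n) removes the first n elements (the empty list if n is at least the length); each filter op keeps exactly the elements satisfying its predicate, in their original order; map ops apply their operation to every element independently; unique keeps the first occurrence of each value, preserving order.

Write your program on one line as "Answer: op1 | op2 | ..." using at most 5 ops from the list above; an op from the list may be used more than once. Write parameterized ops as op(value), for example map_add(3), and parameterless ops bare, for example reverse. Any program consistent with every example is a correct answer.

take(4) | reverse | filter_even | map_add(8)

Check, running the answer program on each example:
  [33, -15, -18, 33, 33] -> [33, -15, -18, 33] -> [33, -18, -15, 33] -> [-18] -> [-10]
  [5, 5, 1, -46] -> [5, 5, 1, -46] -> [-46, 1, 5, 5] -> [-46] -> [-38]
  [-44, -11, -6, -22, -42, -37] -> [-44, -11, -6, -22] -> [-22, -6, -11, -44] -> [-22, -6, -44] -> [-14, 2, -36]
  [-39, 40, 37, -46, -16, 19, 49] -> [-39, 40, 37, -46] -> [-46, 37, 40, -39] -> [-46, 40] -> [-38, 48]
  [45, 12, 48, 46, -33, -35] -> [45, 12, 48, 46] -> [46, 48, 12, 45] -> [46, 48, 12] -> [54, 56, 20]
  [-2, -48, -26, -12, 24, 25, -26, -32] -> [-2, -48, -26, -12] -> [-12, -26, -48, -2] -> [-12, -26, -48, -2] -> [-4, -18, -40, 6]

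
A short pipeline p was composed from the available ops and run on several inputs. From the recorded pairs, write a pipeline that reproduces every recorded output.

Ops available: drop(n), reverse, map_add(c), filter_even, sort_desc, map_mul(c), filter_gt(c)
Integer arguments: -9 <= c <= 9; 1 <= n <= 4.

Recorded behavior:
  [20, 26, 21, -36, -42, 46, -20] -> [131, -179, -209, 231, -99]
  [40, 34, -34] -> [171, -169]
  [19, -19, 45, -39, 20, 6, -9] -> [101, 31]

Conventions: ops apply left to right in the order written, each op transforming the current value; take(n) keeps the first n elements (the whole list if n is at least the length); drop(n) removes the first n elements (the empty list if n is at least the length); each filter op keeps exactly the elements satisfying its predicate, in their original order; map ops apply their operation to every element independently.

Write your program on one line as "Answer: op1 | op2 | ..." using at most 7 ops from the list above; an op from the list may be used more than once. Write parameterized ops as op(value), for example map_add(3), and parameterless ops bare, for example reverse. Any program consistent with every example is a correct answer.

drop(1) | reverse | filter_even | map_mul(5) | reverse | map_add(1)

Check, running the answer program on each example:
  [20, 26, 21, -36, -42, 46, -20] -> [26, 21, -36, -42, 46, -20] -> [-20, 46, -42, -36, 21, 26] -> [-20, 46, -42, -36, 26] -> [-100, 230, -210, -180, 130] -> [130, -180, -210, 230, -100] -> [131, -179, -209, 231, -99]
  [40, 34, -34] -> [34, -34] -> [-34, 34] -> [-34, 34] -> [-170, 170] -> [170, -170] -> [171, -169]
  [19, -19, 45, -39, 20, 6, -9] -> [-19, 45, -39, 20, 6, -9] -> [-9, 6, 20, -39, 45, -19] -> [6, 20] -> [30, 100] -> [100, 30] -> [101, 31]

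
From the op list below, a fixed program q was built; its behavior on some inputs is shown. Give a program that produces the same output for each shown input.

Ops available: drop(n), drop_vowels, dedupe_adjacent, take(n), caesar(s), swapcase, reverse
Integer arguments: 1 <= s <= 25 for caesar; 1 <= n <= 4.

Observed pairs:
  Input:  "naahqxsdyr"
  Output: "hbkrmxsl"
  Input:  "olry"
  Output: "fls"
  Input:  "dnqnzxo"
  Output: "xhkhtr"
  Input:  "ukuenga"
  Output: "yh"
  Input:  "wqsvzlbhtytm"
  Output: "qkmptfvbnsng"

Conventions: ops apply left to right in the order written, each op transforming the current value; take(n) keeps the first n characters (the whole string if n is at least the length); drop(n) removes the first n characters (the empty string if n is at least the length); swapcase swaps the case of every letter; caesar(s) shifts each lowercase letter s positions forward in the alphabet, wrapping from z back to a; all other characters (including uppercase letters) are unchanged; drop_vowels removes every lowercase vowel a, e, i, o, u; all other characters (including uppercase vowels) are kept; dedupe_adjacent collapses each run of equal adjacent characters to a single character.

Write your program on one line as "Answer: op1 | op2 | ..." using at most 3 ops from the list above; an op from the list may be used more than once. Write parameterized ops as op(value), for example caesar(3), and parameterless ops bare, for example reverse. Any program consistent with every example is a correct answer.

caesar(2) | caesar(18) | drop_vowels

Check, running the answer program on each example:
  "naahqxsdyr" -> "pccjszufat" -> "huubkrmxsl" -> "hbkrmxsl"
  "olry" -> "qnta" -> "ifls" -> "fls"
  "dnqnzxo" -> "fpspbzq" -> "xhkhtri" -> "xhkhtr"
  "ukuenga" -> "wmwgpic" -> "oeoyhau" -> "yh"
  "wqsvzlbhtytm" -> "ysuxbndjvavo" -> "qkmptfvbnsng" -> "qkmptfvbnsng"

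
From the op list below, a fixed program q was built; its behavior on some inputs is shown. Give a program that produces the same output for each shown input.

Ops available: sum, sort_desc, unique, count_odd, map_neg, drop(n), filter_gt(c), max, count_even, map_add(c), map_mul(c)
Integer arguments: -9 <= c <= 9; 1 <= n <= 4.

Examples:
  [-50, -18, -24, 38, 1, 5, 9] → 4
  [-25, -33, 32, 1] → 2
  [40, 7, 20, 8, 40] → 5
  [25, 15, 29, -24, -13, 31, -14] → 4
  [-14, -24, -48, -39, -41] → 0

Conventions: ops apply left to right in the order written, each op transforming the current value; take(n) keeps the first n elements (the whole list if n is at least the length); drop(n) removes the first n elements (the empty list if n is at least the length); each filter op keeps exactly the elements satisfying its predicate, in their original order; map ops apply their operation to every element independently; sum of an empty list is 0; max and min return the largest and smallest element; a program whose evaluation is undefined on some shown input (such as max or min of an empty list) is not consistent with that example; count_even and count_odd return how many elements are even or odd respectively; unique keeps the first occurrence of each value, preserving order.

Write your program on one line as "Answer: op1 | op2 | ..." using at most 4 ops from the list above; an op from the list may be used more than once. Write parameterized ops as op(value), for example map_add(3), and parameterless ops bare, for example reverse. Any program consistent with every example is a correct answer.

filter_gt(-1) | map_mul(4) | map_neg | count_even

Check, running the answer program on each example:
  [-50, -18, -24, 38, 1, 5, 9] -> [38, 1, 5, 9] -> [152, 4, 20, 36] -> [-152, -4, -20, -36] -> 4
  [-25, -33, 32, 1] -> [32, 1] -> [128, 4] -> [-128, -4] -> 2
  [40, 7, 20, 8, 40] -> [40, 7, 20, 8, 40] -> [160, 28, 80, 32, 160] -> [-160, -28, -80, -32, -160] -> 5
  [25, 15, 29, -24, -13, 31, -14] -> [25, 15, 29, 31] -> [100, 60, 116, 124] -> [-100, -60, -116, -124] -> 4
  [-14, -24, -48, -39, -41] -> [] -> [] -> [] -> 0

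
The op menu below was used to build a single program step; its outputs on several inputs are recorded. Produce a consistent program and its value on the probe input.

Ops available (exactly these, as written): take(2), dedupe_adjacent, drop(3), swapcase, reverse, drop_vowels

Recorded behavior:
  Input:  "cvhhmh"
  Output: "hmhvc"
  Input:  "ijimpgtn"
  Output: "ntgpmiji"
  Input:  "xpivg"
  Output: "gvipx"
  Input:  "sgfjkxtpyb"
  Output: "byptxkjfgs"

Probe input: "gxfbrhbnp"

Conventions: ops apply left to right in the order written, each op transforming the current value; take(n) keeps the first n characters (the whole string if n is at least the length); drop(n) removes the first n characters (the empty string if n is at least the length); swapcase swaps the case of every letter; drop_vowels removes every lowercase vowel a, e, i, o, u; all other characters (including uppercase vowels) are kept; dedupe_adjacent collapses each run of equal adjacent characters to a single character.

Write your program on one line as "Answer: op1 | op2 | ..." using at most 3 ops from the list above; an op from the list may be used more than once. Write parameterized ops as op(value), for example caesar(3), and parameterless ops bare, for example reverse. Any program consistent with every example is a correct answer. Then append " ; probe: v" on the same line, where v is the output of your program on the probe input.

reverse | dedupe_adjacent ; probe: "pnbhrbfxg"

Check, running the answer program on each example:
  "cvhhmh" -> "hmhhvc" -> "hmhvc"
  "ijimpgtn" -> "ntgpmiji" -> "ntgpmiji"
  "xpivg" -> "gvipx" -> "gvipx"
  "sgfjkxtpyb" -> "byptxkjfgs" -> "byptxkjfgs"
  probe: "gxfbrhbnp" -> "pnbhrbfxg" -> "pnbhrbfxg"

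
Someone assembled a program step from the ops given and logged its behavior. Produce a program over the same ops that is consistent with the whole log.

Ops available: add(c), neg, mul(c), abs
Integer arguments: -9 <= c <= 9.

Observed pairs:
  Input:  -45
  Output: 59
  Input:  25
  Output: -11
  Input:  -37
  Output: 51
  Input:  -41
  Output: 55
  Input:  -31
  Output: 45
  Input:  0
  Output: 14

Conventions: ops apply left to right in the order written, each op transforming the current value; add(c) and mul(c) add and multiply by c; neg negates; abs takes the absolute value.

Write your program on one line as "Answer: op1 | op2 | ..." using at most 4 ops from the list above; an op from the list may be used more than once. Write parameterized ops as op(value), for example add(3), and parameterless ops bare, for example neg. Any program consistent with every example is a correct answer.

neg | add(9) | add(5)

Check, running the answer program on each example:
  -45 -> 45 -> 54 -> 59
  25 -> -25 -> -16 -> -11
  -37 -> 37 -> 46 -> 51
  -41 -> 41 -> 50 -> 55
  -31 -> 31 -> 40 -> 45
  0 -> 0 -> 9 -> 14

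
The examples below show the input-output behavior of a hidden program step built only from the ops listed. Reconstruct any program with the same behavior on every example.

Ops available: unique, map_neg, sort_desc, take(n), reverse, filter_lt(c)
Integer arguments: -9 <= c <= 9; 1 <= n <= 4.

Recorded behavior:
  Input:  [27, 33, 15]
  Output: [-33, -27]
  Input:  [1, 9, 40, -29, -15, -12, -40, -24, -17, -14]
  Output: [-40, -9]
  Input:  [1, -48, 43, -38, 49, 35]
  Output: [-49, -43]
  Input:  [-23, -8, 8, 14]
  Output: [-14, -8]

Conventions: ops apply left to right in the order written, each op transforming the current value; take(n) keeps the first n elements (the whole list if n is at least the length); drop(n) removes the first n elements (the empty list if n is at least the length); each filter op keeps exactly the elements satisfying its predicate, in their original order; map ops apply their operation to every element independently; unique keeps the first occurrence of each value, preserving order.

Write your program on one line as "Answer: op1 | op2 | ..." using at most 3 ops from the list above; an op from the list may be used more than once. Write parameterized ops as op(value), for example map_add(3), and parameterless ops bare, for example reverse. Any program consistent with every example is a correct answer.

sort_desc | map_neg | take(2)

Check, running the answer program on each example:
  [27, 33, 15] -> [33, 27, 15] -> [-33, -27, -15] -> [-33, -27]
  [1, 9, 40, -29, -15, -12, -40, -24, -17, -14] -> [40, 9, 1, -12, -14, -15, -17, -24, -29, -40] -> [-40, -9, -1, 12, 14, 15, 17, 24, 29, 40] -> [-40, -9]
  [1, -48, 43, -38, 49, 35] -> [49, 43, 35, 1, -38, -48] -> [-49, -43, -35, -1, 38, 48] -> [-49, -43]
  [-23, -8, 8, 14] -> [14, 8, -8, -23] -> [-14, -8, 8, 23] -> [-14, -8]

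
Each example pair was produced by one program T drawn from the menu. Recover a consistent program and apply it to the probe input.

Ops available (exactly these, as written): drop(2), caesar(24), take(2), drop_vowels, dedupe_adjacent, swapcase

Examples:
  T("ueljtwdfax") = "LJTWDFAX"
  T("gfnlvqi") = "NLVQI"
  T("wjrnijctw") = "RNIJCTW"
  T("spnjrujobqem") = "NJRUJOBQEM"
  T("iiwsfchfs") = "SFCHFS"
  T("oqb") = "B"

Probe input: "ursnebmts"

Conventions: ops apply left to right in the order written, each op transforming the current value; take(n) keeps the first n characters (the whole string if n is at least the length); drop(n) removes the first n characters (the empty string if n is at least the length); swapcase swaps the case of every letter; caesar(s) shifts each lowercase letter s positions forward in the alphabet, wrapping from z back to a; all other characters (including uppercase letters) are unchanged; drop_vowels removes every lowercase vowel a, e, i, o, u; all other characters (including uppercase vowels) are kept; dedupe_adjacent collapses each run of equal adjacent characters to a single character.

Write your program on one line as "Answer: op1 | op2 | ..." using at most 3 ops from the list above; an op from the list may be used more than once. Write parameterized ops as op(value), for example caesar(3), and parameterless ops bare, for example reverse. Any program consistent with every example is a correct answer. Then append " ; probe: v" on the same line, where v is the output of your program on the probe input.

dedupe_adjacent | swapcase | drop(2) ; probe: "SNEBMTS"

Check, running the answer program on each example:
  "ueljtwdfax" -> "ueljtwdfax" -> "UELJTWDFAX" -> "LJTWDFAX"
  "gfnlvqi" -> "gfnlvqi" -> "GFNLVQI" -> "NLVQI"
  "wjrnijctw" -> "wjrnijctw" -> "WJRNIJCTW" -> "RNIJCTW"
  "spnjrujobqem" -> "spnjrujobqem" -> "SPNJRUJOBQEM" -> "NJRUJOBQEM"
  "iiwsfchfs" -> "iwsfchfs" -> "IWSFCHFS" -> "SFCHFS"
  "oqb" -> "oqb" -> "OQB" -> "B"
  probe: "ursnebmts" -> "ursnebmts" -> "URSNEBMTS" -> "SNEBMTS"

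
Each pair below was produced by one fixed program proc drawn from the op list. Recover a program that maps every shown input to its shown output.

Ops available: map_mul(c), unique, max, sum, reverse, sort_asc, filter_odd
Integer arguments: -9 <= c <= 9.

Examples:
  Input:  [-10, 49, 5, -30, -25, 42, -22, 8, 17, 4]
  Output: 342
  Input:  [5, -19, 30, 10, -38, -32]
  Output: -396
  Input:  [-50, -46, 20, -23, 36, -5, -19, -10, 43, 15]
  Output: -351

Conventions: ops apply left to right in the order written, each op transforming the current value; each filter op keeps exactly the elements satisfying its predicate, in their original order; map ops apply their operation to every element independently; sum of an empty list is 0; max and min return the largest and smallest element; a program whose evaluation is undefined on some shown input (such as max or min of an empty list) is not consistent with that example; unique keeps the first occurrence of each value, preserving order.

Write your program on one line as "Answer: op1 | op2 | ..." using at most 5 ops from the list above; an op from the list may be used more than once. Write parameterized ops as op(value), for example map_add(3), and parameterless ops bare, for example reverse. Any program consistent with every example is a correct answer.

reverse | map_mul(9) | reverse | sum

Check, running the answer program on each example:
  [-10, 49, 5, -30, -25, 42, -22, 8, 17, 4] -> [4, 17, 8, -22, 42, -25, -30, 5, 49, -10] -> [36, 153, 72, -198, 378, -225, -270, 45, 441, -90] -> [-90, 441, 45, -270, -225, 378, -198, 72, 153, 36] -> 342
  [5, -19, 30, 10, -38, -32] -> [-32, -38, 10, 30, -19, 5] -> [-288, -342, 90, 270, -171, 45] -> [45, -171, 270, 90, -342, -288] -> -396
  [-50, -46, 20, -23, 36, -5, -19, -10, 43, 15] -> [15, 43, -10, -19, -5, 36, -23, 20, -46, -50] -> [135, 387, -90, -171, -45, 324, -207, 180, -414, -450] -> [-450, -414, 180, -207, 324, -45, -171, -90, 387, 135] -> -351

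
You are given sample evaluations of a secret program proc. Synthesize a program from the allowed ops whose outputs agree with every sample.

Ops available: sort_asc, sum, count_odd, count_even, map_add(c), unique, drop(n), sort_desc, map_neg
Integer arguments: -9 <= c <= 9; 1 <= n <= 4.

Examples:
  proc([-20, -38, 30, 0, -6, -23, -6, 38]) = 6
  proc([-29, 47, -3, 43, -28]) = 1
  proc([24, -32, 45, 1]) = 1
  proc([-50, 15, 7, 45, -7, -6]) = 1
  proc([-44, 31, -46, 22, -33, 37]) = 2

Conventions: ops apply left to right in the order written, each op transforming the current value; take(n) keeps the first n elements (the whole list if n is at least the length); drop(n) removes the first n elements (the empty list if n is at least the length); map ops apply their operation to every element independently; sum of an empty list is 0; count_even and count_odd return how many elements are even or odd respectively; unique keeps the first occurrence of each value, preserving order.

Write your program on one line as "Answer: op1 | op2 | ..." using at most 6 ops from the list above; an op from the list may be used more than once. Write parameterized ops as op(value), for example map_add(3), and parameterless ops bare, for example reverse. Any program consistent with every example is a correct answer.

map_neg | drop(1) | sort_asc | map_neg | count_even

Check, running the answer program on each example:
  [-20, -38, 30, 0, -6, -23, -6, 38] -> [20, 38, -30, 0, 6, 23, 6, -38] -> [38, -30, 0, 6, 23, 6, -38] -> [-38, -30, 0, 6, 6, 23, 38] -> [38, 30, 0, -6, -6, -23, -38] -> 6
  [-29, 47, -3, 43, -28] -> [29, -47, 3, -43, 28] -> [-47, 3, -43, 28] -> [-47, -43, 3, 28] -> [47, 43, -3, -28] -> 1
  [24, -32, 45, 1] -> [-24, 32, -45, -1] -> [32, -45, -1] -> [-45, -1, 32] -> [45, 1, -32] -> 1
  [-50, 15, 7, 45, -7, -6] -> [50, -15, -7, -45, 7, 6] -> [-15, -7, -45, 7, 6] -> [-45, -15, -7, 6, 7] -> [45, 15, 7, -6, -7] -> 1
  [-44, 31, -46, 22, -33, 37] -> [44, -31, 46, -22, 33, -37] -> [-31, 46, -22, 33, -37] -> [-37, -31, -22, 33, 46] -> [37, 31, 22, -33, -46] -> 2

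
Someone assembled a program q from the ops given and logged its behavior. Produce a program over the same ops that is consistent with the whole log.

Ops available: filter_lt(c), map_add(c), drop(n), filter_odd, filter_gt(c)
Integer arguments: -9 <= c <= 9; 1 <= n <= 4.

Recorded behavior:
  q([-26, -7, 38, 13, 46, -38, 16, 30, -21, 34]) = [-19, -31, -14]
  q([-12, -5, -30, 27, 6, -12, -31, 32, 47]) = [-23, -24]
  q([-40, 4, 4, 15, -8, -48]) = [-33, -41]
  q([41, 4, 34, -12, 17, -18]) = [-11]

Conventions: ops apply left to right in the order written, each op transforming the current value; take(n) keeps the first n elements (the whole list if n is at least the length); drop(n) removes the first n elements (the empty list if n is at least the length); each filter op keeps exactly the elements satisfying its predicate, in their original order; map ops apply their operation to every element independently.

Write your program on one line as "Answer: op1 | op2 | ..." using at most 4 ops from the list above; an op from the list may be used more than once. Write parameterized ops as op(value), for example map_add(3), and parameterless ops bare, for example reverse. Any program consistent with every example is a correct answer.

map_add(7) | filter_lt(0) | filter_lt(-7)

Check, running the answer program on each example:
  [-26, -7, 38, 13, 46, -38, 16, 30, -21, 34] -> [-19, 0, 45, 20, 53, -31, 23, 37, -14, 41] -> [-19, -31, -14] -> [-19, -31, -14]
  [-12, -5, -30, 27, 6, -12, -31, 32, 47] -> [-5, 2, -23, 34, 13, -5, -24, 39, 54] -> [-5, -23, -5, -24] -> [-23, -24]
  [-40, 4, 4, 15, -8, -48] -> [-33, 11, 11, 22, -1, -41] -> [-33, -1, -41] -> [-33, -41]
  [41, 4, 34, -12, 17, -18] -> [48, 11, 41, -5, 24, -11] -> [-5, -11] -> [-11]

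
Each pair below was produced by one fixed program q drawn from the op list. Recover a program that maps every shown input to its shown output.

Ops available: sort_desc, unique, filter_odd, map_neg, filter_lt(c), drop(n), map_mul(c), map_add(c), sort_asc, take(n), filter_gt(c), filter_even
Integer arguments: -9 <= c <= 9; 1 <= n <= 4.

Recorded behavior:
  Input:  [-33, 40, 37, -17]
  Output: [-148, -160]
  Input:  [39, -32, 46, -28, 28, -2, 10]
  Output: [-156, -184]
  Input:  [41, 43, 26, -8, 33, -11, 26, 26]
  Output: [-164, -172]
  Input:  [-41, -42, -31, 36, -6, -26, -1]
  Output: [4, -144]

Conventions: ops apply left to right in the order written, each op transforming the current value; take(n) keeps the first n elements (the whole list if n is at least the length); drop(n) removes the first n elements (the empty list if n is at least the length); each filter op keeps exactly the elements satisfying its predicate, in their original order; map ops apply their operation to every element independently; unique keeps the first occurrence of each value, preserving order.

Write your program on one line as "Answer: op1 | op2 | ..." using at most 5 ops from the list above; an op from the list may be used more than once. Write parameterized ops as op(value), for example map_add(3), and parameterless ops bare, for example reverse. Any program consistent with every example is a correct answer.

sort_desc | filter_gt(-5) | take(2) | map_mul(-4) | sort_desc

Check, running the answer program on each example:
  [-33, 40, 37, -17] -> [40, 37, -17, -33] -> [40, 37] -> [40, 37] -> [-160, -148] -> [-148, -160]
  [39, -32, 46, -28, 28, -2, 10] -> [46, 39, 28, 10, -2, -28, -32] -> [46, 39, 28, 10, -2] -> [46, 39] -> [-184, -156] -> [-156, -184]
  [41, 43, 26, -8, 33, -11, 26, 26] -> [43, 41, 33, 26, 26, 26, -8, -11] -> [43, 41, 33, 26, 26, 26] -> [43, 41] -> [-172, -164] -> [-164, -172]
  [-41, -42, -31, 36, -6, -26, -1] -> [36, -1, -6, -26, -31, -41, -42] -> [36, -1] -> [36, -1] -> [-144, 4] -> [4, -144]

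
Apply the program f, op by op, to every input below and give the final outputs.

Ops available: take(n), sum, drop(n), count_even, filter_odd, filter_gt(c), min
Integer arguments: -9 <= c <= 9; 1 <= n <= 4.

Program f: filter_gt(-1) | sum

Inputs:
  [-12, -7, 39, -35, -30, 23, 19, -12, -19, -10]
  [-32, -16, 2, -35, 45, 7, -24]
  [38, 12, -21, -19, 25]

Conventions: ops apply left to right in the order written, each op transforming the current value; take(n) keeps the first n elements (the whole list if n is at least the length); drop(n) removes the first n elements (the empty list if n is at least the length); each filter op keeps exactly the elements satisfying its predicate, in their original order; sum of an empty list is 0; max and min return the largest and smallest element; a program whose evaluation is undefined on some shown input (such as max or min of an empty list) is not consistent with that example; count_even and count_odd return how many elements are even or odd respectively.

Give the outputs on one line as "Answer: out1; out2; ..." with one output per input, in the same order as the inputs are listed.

Execution, op by op:
  [-12, -7, 39, -35, -30, 23, 19, -12, -19, -10] -> [39, 23, 19] -> 81
  [-32, -16, 2, -35, 45, 7, -24] -> [2, 45, 7] -> 54
  [38, 12, -21, -19, 25] -> [38, 12, 25] -> 75

81; 54; 75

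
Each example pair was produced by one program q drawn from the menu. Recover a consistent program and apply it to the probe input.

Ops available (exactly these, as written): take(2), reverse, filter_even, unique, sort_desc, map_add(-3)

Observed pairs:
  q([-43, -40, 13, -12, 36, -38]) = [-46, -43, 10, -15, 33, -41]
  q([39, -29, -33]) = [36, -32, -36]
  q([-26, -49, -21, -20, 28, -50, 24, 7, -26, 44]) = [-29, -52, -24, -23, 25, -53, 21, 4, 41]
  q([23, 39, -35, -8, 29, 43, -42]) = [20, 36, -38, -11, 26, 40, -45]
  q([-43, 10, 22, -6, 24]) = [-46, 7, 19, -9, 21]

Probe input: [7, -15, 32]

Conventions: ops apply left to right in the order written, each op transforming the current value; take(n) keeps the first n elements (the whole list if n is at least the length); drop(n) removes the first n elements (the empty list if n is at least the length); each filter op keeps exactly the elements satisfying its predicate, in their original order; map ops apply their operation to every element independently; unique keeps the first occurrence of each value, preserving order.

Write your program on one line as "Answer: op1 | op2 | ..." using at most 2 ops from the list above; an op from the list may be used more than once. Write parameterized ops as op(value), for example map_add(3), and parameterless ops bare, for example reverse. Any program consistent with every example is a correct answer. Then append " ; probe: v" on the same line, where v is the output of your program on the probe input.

map_add(-3) | unique ; probe: [4, -18, 29]

Check, running the answer program on each example:
  [-43, -40, 13, -12, 36, -38] -> [-46, -43, 10, -15, 33, -41] -> [-46, -43, 10, -15, 33, -41]
  [39, -29, -33] -> [36, -32, -36] -> [36, -32, -36]
  [-26, -49, -21, -20, 28, -50, 24, 7, -26, 44] -> [-29, -52, -24, -23, 25, -53, 21, 4, -29, 41] -> [-29, -52, -24, -23, 25, -53, 21, 4, 41]
  [23, 39, -35, -8, 29, 43, -42] -> [20, 36, -38, -11, 26, 40, -45] -> [20, 36, -38, -11, 26, 40, -45]
  [-43, 10, 22, -6, 24] -> [-46, 7, 19, -9, 21] -> [-46, 7, 19, -9, 21]
  probe: [7, -15, 32] -> [4, -18, 29] -> [4, -18, 29]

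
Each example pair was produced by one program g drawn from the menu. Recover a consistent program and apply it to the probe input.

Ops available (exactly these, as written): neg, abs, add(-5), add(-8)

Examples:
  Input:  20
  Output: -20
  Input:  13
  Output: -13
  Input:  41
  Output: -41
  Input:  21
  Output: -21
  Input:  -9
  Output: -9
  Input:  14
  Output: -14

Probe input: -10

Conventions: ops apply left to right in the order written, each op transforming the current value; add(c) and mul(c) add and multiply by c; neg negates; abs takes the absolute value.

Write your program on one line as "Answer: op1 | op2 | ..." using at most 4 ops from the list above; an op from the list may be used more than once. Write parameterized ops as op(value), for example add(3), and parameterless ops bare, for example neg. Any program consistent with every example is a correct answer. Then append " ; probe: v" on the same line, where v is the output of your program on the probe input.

neg | abs | neg ; probe: -10

Check, running the answer program on each example:
  20 -> -20 -> 20 -> -20
  13 -> -13 -> 13 -> -13
  41 -> -41 -> 41 -> -41
  21 -> -21 -> 21 -> -21
  -9 -> 9 -> 9 -> -9
  14 -> -14 -> 14 -> -14
  probe: -10 -> 10 -> 10 -> -10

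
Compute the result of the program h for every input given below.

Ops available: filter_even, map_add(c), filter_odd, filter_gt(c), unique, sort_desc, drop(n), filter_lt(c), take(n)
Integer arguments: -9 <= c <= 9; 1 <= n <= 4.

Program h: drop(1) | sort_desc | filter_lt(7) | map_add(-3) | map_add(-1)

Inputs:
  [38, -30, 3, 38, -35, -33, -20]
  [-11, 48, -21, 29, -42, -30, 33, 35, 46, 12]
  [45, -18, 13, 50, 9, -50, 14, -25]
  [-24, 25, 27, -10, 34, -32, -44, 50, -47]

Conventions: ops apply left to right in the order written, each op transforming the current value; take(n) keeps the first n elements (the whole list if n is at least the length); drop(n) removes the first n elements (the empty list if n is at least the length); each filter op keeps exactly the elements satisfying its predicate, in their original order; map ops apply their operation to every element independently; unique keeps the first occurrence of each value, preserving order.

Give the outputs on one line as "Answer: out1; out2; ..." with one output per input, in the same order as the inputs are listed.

[-1, -24, -34, -37, -39]; [-25, -34, -46]; [-22, -29, -54]; [-14, -36, -48, -51]

Execution, op by op:
  [38, -30, 3, 38, -35, -33, -20] -> [-30, 3, 38, -35, -33, -20] -> [38, 3, -20, -30, -33, -35] -> [3, -20, -30, -33, -35] -> [0, -23, -33, -36, -38] -> [-1, -24, -34, -37, -39]
  [-11, 48, -21, 29, -42, -30, 33, 35, 46, 12] -> [48, -21, 29, -42, -30, 33, 35, 46, 12] -> [48, 46, 35, 33, 29, 12, -21, -30, -42] -> [-21, -30, -42] -> [-24, -33, -45] -> [-25, -34, -46]
  [45, -18, 13, 50, 9, -50, 14, -25] -> [-18, 13, 50, 9, -50, 14, -25] -> [50, 14, 13, 9, -18, -25, -50] -> [-18, -25, -50] -> [-21, -28, -53] -> [-22, -29, -54]
  [-24, 25, 27, -10, 34, -32, -44, 50, -47] -> [25, 27, -10, 34, -32, -44, 50, -47] -> [50, 34, 27, 25, -10, -32, -44, -47] -> [-10, -32, -44, -47] -> [-13, -35, -47, -50] -> [-14, -36, -48, -51]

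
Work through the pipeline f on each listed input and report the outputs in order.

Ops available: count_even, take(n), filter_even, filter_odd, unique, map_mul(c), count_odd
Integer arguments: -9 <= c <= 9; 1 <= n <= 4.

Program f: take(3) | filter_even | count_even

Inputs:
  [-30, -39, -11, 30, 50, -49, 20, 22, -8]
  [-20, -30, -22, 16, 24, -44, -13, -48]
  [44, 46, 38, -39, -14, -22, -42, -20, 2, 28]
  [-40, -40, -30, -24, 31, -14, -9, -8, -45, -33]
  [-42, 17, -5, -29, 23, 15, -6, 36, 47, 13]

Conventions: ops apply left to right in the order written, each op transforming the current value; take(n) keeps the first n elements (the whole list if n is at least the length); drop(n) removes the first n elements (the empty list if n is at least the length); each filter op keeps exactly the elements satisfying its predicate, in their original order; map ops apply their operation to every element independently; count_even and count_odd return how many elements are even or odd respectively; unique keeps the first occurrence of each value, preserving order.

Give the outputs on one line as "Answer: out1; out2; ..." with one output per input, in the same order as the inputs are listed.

Execution, op by op:
  [-30, -39, -11, 30, 50, -49, 20, 22, -8] -> [-30, -39, -11] -> [-30] -> 1
  [-20, -30, -22, 16, 24, -44, -13, -48] -> [-20, -30, -22] -> [-20, -30, -22] -> 3
  [44, 46, 38, -39, -14, -22, -42, -20, 2, 28] -> [44, 46, 38] -> [44, 46, 38] -> 3
  [-40, -40, -30, -24, 31, -14, -9, -8, -45, -33] -> [-40, -40, -30] -> [-40, -40, -30] -> 3
  [-42, 17, -5, -29, 23, 15, -6, 36, 47, 13] -> [-42, 17, -5] -> [-42] -> 1

1; 3; 3; 3; 1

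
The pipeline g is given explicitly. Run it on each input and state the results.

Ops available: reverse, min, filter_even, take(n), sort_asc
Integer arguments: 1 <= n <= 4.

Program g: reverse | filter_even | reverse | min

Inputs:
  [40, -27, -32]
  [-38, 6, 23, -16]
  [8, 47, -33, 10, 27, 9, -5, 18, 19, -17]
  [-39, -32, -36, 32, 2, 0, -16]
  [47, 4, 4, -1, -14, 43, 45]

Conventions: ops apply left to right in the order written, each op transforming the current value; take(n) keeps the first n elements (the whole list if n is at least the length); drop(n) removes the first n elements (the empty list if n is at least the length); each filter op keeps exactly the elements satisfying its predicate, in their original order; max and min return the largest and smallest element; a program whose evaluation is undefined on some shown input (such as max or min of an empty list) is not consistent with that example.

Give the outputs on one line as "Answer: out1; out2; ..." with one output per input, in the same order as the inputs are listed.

-32; -38; 8; -36; -14

Execution, op by op:
  [40, -27, -32] -> [-32, -27, 40] -> [-32, 40] -> [40, -32] -> -32
  [-38, 6, 23, -16] -> [-16, 23, 6, -38] -> [-16, 6, -38] -> [-38, 6, -16] -> -38
  [8, 47, -33, 10, 27, 9, -5, 18, 19, -17] -> [-17, 19, 18, -5, 9, 27, 10, -33, 47, 8] -> [18, 10, 8] -> [8, 10, 18] -> 8
  [-39, -32, -36, 32, 2, 0, -16] -> [-16, 0, 2, 32, -36, -32, -39] -> [-16, 0, 2, 32, -36, -32] -> [-32, -36, 32, 2, 0, -16] -> -36
  [47, 4, 4, -1, -14, 43, 45] -> [45, 43, -14, -1, 4, 4, 47] -> [-14, 4, 4] -> [4, 4, -14] -> -14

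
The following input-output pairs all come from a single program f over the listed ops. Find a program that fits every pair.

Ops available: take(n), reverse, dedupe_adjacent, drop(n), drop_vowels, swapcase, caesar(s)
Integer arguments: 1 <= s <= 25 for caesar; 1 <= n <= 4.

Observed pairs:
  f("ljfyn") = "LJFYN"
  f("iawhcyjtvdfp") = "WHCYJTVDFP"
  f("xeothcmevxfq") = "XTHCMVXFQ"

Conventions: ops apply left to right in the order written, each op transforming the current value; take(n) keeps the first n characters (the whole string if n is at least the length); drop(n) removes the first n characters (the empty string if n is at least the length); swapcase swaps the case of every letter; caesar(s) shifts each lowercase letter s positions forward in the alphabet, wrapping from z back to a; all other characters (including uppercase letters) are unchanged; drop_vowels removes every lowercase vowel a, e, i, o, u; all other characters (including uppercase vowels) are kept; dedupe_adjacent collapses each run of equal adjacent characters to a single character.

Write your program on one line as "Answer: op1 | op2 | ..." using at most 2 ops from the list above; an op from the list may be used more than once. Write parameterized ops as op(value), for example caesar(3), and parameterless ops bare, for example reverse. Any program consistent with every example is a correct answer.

drop_vowels | swapcase

Check, running the answer program on each example:
  "ljfyn" -> "ljfyn" -> "LJFYN"
  "iawhcyjtvdfp" -> "whcyjtvdfp" -> "WHCYJTVDFP"
  "xeothcmevxfq" -> "xthcmvxfq" -> "XTHCMVXFQ"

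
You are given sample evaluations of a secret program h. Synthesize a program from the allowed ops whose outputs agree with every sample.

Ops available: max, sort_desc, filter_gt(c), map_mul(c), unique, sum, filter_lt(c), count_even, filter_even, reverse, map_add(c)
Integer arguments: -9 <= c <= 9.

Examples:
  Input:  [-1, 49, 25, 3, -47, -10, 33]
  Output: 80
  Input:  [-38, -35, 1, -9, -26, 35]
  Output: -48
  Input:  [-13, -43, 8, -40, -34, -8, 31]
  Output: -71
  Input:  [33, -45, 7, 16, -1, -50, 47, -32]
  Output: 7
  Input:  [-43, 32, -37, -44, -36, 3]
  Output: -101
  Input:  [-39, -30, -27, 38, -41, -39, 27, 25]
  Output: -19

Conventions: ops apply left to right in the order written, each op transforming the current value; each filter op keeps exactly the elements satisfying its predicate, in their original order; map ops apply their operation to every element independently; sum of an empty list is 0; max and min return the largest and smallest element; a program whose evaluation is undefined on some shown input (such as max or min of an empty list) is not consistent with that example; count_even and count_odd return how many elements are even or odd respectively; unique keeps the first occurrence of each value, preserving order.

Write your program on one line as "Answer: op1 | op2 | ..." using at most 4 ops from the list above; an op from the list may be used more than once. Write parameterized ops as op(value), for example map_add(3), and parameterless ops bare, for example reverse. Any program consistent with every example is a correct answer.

unique | map_add(4) | sort_desc | sum

Check, running the answer program on each example:
  [-1, 49, 25, 3, -47, -10, 33] -> [-1, 49, 25, 3, -47, -10, 33] -> [3, 53, 29, 7, -43, -6, 37] -> [53, 37, 29, 7, 3, -6, -43] -> 80
  [-38, -35, 1, -9, -26, 35] -> [-38, -35, 1, -9, -26, 35] -> [-34, -31, 5, -5, -22, 39] -> [39, 5, -5, -22, -31, -34] -> -48
  [-13, -43, 8, -40, -34, -8, 31] -> [-13, -43, 8, -40, -34, -8, 31] -> [-9, -39, 12, -36, -30, -4, 35] -> [35, 12, -4, -9, -30, -36, -39] -> -71
  [33, -45, 7, 16, -1, -50, 47, -32] -> [33, -45, 7, 16, -1, -50, 47, -32] -> [37, -41, 11, 20, 3, -46, 51, -28] -> [51, 37, 20, 11, 3, -28, -41, -46] -> 7
  [-43, 32, -37, -44, -36, 3] -> [-43, 32, -37, -44, -36, 3] -> [-39, 36, -33, -40, -32, 7] -> [36, 7, -32, -33, -39, -40] -> -101
  [-39, -30, -27, 38, -41, -39, 27, 25] -> [-39, -30, -27, 38, -41, 27, 25] -> [-35, -26, -23, 42, -37, 31, 29] -> [42, 31, 29, -23, -26, -35, -37] -> -19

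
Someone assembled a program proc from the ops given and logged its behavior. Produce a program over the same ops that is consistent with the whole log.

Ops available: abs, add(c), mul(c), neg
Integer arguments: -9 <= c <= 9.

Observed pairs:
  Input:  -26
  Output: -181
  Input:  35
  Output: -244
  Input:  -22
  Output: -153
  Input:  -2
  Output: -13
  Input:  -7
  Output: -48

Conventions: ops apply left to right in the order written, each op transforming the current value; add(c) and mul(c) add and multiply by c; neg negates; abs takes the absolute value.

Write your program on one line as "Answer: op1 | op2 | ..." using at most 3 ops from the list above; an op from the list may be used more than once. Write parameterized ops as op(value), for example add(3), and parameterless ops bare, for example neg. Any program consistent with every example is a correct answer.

abs | mul(-7) | add(1)

Check, running the answer program on each example:
  -26 -> 26 -> -182 -> -181
  35 -> 35 -> -245 -> -244
  -22 -> 22 -> -154 -> -153
  -2 -> 2 -> -14 -> -13
  -7 -> 7 -> -49 -> -48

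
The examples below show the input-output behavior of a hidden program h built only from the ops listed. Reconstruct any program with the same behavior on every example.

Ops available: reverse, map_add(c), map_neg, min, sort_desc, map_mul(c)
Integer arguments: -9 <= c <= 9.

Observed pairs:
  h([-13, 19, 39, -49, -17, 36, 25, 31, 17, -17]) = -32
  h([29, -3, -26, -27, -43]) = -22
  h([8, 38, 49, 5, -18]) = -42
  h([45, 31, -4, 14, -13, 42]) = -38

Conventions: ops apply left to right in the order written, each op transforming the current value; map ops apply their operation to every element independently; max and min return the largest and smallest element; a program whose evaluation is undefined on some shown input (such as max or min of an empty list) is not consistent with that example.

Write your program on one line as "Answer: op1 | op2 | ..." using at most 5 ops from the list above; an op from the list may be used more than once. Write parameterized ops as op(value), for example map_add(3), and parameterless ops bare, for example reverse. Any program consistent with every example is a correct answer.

sort_desc | reverse | map_add(-7) | map_neg | min

Check, running the answer program on each example:
  [-13, 19, 39, -49, -17, 36, 25, 31, 17, -17] -> [39, 36, 31, 25, 19, 17, -13, -17, -17, -49] -> [-49, -17, -17, -13, 17, 19, 25, 31, 36, 39] -> [-56, -24, -24, -20, 10, 12, 18, 24, 29, 32] -> [56, 24, 24, 20, -10, -12, -18, -24, -29, -32] -> -32
  [29, -3, -26, -27, -43] -> [29, -3, -26, -27, -43] -> [-43, -27, -26, -3, 29] -> [-50, -34, -33, -10, 22] -> [50, 34, 33, 10, -22] -> -22
  [8, 38, 49, 5, -18] -> [49, 38, 8, 5, -18] -> [-18, 5, 8, 38, 49] -> [-25, -2, 1, 31, 42] -> [25, 2, -1, -31, -42] -> -42
  [45, 31, -4, 14, -13, 42] -> [45, 42, 31, 14, -4, -13] -> [-13, -4, 14, 31, 42, 45] -> [-20, -11, 7, 24, 35, 38] -> [20, 11, -7, -24, -35, -38] -> -38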